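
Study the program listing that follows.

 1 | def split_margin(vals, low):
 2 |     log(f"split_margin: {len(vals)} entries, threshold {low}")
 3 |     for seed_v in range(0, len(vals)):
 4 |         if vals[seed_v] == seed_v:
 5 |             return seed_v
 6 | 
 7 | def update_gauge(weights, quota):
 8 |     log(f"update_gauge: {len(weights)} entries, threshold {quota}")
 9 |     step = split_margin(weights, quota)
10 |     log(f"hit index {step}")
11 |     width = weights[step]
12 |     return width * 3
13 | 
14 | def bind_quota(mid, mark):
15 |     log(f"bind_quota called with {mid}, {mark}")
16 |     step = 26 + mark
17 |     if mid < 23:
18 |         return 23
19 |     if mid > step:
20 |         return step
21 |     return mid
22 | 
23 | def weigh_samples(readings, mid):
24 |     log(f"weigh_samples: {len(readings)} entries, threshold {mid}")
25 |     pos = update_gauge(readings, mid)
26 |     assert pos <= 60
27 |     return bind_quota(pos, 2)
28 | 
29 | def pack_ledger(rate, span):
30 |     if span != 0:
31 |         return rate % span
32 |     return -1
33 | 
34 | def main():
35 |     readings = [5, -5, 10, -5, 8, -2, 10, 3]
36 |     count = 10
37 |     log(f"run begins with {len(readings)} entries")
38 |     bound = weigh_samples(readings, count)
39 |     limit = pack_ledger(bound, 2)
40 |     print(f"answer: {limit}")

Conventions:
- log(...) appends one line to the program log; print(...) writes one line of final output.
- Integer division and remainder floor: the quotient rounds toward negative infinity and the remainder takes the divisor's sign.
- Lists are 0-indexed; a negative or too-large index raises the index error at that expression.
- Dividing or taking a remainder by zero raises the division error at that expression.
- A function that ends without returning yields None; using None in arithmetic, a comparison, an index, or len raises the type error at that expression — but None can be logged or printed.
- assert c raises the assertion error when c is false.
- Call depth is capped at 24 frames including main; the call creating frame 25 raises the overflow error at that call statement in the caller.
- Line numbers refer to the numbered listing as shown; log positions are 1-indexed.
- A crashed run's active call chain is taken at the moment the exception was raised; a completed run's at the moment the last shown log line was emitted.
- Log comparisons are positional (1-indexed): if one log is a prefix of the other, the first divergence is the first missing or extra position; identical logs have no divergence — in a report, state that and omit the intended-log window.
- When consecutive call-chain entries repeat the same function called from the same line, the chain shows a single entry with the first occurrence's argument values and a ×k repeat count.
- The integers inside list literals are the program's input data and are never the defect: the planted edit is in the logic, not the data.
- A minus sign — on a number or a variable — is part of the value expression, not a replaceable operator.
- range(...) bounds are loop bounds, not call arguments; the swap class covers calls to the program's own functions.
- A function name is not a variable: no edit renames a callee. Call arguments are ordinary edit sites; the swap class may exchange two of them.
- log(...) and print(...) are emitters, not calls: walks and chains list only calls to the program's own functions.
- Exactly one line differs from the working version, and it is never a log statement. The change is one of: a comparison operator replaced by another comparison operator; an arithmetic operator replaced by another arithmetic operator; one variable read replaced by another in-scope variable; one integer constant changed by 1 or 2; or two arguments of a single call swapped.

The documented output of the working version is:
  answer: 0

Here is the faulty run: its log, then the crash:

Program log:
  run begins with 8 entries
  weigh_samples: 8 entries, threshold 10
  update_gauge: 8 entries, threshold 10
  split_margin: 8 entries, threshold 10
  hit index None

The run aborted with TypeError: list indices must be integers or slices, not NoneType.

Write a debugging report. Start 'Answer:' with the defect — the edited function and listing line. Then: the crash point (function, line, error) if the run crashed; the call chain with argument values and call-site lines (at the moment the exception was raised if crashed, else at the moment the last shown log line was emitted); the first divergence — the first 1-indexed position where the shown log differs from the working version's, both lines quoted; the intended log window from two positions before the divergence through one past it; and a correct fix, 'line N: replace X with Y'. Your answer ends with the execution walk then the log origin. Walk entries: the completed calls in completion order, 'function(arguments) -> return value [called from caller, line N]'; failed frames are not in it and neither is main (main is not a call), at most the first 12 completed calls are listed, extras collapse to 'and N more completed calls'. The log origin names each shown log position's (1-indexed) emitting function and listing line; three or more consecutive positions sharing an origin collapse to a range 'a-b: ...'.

Answer: the defect is in split_margin at line 4.
Core observation: The log first diverges at position 5: the faulty run prints 'hit index None' where the working version prints 'hit index 2'.
Crash: update_gauge, line 11, TypeError.
Call chain: main -> weigh_samples([5, -5, 10, -5, 8, -2, 10, 3], 10) (called at line 38) -> update_gauge([5, -5, 10, -5, 8, -2, 10, 3], 10) (called at line 25).
First divergence: position 5 — shown 'hit index None', intended 'hit index 2'.
Intended log window:
  3: update_gauge: 8 entries, threshold 10
  4: split_margin: 8 entries, threshold 10
  5: hit index 2
  6: bind_quota called with 30, 2
Execution walk:
  split_margin([5, -5, 10, -5, 8, -2, 10, 3], 10) -> None  [called from update_gauge, line 9]
Origin of each log line:
  1 — main, line 37
  2 — weigh_samples, line 24
  3 — update_gauge, line 8
  4 — split_margin, line 2
  5 — update_gauge, line 10
A correct fix: line 4: replace `vals[seed_v] == seed_v` with `vals[seed_v] == low`.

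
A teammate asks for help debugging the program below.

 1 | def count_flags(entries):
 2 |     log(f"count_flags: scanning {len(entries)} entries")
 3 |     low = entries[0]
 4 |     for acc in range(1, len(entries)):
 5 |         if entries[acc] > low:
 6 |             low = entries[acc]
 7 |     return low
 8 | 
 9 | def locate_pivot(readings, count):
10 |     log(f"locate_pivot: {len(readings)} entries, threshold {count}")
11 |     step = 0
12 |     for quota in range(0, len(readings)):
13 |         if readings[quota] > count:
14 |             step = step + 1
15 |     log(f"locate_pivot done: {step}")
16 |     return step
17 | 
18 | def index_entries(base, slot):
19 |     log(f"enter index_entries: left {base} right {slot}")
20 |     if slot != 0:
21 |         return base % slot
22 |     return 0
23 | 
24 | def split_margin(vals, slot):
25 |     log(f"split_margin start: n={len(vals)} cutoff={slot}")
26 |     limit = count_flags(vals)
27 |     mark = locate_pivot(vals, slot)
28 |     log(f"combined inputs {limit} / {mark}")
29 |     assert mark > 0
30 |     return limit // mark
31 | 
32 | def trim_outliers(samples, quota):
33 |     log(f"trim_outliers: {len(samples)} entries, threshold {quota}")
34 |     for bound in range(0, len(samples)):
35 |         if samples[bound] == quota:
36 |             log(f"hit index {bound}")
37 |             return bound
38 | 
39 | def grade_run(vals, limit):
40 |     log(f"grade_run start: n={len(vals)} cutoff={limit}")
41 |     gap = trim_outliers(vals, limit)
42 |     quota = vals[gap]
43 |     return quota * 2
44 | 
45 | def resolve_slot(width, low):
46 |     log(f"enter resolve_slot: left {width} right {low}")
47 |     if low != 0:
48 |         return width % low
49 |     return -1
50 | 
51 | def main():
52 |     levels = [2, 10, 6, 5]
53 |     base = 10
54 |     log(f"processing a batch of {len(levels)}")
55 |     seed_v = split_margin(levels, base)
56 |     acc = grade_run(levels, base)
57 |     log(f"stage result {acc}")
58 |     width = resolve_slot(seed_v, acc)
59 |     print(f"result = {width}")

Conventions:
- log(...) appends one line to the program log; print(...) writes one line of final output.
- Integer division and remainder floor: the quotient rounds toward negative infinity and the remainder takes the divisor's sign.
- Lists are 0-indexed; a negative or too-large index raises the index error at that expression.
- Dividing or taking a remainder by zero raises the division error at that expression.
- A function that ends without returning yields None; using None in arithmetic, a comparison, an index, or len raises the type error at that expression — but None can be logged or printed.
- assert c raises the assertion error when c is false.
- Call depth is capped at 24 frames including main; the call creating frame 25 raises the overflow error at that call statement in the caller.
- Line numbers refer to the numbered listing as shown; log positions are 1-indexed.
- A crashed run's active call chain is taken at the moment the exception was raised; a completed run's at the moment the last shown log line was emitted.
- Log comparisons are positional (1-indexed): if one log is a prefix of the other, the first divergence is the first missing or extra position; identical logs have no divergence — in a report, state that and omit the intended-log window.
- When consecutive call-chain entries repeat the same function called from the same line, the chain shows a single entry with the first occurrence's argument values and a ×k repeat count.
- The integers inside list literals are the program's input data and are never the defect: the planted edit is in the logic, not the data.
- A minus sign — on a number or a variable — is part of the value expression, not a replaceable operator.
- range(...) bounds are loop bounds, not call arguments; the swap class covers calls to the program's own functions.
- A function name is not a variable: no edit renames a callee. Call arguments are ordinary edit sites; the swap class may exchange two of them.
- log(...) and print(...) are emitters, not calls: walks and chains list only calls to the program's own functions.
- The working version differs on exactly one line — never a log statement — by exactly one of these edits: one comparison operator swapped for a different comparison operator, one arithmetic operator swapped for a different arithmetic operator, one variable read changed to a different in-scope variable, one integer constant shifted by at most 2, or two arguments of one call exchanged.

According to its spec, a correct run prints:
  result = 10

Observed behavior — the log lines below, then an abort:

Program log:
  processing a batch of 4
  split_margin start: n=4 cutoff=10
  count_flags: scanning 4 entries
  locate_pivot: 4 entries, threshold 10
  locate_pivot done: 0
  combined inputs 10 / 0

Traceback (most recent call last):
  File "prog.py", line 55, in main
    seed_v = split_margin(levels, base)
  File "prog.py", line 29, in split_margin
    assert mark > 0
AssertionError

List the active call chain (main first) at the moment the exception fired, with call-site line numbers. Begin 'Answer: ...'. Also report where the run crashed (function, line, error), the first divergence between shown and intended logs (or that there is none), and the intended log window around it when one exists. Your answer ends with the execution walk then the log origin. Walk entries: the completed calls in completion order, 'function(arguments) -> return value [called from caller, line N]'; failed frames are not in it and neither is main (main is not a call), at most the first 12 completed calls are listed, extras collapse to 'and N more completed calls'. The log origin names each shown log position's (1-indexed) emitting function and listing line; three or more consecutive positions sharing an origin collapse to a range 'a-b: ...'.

Answer: main -> split_margin (called at line 55).
Key observation: The earliest visible damage is log position 5 — 'locate_pivot done: 0' rather than the intended 'locate_pivot done: 1'.
Crash: split_margin, line 29, AssertionError.
First divergence: position 5 — the shown line 'locate_pivot done: 0' should read 'locate_pivot done: 1'.
Intended log window:
  3: count_flags: scanning 4 entries
  4: locate_pivot: 4 entries, threshold 10
  5: locate_pivot done: 1
  6: combined inputs 10 / 1
Execution walk:
  count_flags([2, 10, 6, 5]) -> 10  [called from split_margin, line 26]
  locate_pivot([2, 10, 6, 5], 10) -> 0  [called from split_margin, line 27]
Log origin:
  1: emitted by main (line 54)
  2: emitted by split_margin (line 25)
  3: emitted by count_flags (line 2)
  4: emitted by locate_pivot (line 10)
  5: emitted by locate_pivot (line 15)
  6: emitted by split_margin (line 28)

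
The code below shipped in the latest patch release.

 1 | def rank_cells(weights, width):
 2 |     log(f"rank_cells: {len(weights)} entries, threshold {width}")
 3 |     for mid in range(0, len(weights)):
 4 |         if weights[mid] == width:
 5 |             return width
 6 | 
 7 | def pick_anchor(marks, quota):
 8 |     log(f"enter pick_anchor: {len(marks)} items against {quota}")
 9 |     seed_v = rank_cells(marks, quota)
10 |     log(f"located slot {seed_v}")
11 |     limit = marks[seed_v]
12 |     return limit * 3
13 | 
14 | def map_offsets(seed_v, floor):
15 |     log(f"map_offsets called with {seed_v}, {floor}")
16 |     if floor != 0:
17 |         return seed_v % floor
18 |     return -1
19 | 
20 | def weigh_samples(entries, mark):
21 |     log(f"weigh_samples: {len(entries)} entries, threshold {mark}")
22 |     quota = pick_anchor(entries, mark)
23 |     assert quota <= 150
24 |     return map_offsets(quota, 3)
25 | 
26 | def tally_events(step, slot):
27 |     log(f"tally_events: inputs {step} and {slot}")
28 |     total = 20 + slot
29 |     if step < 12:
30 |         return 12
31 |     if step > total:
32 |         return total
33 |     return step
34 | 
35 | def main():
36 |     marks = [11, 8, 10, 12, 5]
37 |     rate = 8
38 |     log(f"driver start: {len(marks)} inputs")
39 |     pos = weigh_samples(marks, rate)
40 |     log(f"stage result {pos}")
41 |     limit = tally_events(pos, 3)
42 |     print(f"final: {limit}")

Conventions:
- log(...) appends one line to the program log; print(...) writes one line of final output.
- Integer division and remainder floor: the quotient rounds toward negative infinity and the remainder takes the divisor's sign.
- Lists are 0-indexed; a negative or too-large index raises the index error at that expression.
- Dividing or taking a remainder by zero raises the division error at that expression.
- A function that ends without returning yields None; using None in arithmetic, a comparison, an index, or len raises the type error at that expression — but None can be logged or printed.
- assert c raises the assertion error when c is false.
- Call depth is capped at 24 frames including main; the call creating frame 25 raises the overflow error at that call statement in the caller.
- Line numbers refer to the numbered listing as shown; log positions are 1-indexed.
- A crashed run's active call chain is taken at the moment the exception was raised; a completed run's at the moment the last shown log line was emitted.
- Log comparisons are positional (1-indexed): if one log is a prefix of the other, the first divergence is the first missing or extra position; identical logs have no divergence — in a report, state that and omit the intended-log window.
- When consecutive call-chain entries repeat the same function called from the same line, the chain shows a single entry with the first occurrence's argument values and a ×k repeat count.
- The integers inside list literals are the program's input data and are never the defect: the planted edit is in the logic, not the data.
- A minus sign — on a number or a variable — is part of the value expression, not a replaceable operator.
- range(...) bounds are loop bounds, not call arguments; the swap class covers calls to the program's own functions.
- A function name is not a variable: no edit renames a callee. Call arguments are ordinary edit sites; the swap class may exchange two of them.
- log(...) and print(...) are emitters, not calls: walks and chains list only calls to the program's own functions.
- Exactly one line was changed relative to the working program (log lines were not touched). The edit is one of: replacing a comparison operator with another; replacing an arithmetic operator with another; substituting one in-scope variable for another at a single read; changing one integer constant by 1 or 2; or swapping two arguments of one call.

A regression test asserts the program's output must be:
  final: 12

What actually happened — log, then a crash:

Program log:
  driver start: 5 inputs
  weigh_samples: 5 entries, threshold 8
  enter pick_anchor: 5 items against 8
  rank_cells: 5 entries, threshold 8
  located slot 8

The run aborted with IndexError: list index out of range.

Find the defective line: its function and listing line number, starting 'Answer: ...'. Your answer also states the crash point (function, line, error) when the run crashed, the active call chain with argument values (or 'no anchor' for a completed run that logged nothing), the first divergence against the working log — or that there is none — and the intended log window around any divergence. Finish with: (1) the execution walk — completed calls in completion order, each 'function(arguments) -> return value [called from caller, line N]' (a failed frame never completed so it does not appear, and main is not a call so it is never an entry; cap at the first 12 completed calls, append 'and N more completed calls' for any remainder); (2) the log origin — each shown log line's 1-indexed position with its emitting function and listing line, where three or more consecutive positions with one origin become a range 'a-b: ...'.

Answer: the defect is in rank_cells at line 5.
Core observation: Log line 5 is where behavior first shows: 'located slot 8' appears instead of 'located slot 1'.
Crash: pick_anchor, line 11, IndexError.
Call chain: main -> weigh_samples([11, 8, 10, 12, 5], 8) (called at line 39) -> pick_anchor([11, 8, 10, 12, 5], 8) (called at line 22).
First divergence: at position 5 the run shows 'located slot 8' where the working version logs 'located slot 1'.
Intended log window:
  3: enter pick_anchor: 5 items against 8
  4: rank_cells: 5 entries, threshold 8
  5: located slot 1
  6: map_offsets called with 24, 3
Execution walk:
  rank_cells([11, 8, 10, 12, 5], 8) -> 8  [called from pick_anchor, line 9]
Log origins:
  1 — main, line 38
  2 — weigh_samples, line 21
  3 — pick_anchor, line 8
  4 — rank_cells, line 2
  5 — pick_anchor, line 10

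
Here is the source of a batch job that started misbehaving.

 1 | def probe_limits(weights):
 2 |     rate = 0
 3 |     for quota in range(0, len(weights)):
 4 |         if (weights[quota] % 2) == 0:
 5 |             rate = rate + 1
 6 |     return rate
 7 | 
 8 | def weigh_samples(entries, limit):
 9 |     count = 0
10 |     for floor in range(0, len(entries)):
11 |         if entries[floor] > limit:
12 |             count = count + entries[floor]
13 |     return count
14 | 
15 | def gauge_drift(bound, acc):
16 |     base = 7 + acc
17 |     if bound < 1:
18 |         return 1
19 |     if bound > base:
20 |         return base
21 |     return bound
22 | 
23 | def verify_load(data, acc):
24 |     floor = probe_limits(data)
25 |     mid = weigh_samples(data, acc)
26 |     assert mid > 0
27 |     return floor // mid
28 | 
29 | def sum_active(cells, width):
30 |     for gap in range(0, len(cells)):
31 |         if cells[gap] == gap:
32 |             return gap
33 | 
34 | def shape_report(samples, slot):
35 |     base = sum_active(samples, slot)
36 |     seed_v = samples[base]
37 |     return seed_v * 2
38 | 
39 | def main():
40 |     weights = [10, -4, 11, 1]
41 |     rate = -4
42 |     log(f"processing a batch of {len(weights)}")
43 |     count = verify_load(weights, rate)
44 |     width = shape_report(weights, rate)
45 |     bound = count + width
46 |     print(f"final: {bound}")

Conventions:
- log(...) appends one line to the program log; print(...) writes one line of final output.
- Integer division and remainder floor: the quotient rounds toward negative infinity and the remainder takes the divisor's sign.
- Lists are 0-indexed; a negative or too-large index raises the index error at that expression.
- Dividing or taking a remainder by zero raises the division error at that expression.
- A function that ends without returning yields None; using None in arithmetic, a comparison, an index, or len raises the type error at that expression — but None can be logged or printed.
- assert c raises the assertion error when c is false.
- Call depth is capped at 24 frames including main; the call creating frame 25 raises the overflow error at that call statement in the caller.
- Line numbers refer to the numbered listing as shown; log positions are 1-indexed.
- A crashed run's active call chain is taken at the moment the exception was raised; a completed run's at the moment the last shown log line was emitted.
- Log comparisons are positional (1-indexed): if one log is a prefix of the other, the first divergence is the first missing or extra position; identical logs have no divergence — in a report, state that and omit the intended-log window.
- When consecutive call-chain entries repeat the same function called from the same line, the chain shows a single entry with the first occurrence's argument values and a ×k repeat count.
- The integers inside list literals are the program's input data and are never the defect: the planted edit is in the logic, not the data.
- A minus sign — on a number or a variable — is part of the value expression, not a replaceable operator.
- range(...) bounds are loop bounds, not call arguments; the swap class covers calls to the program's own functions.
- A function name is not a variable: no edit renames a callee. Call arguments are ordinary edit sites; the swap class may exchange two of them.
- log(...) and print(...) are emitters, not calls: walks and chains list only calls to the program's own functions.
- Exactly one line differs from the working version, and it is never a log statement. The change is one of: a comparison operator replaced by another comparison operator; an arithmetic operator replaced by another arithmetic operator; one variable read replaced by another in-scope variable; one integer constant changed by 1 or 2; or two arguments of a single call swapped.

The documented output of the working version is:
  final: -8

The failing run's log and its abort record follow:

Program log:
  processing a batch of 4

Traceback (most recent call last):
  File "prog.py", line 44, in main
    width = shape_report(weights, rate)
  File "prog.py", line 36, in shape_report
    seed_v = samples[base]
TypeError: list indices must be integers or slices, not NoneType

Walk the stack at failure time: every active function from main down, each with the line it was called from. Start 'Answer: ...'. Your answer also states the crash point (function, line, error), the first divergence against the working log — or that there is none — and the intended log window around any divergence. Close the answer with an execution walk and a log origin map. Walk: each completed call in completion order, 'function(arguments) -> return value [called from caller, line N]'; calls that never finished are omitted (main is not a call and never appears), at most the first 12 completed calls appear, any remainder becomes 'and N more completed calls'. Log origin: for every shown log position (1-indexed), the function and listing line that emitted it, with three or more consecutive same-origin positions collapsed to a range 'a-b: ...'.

Answer: main -> shape_report (called at line 44).
Core observation: The log gives no warning — it matches the intended run right up to the abort.
Crash: shape_report, line 36, TypeError.
First divergence: there is none — every log position agrees.
Execution walk:
  probe_limits([10, -4, 11, 1]) -> 2  [called from verify_load, line 24]
  weigh_samples([10, -4, 11, 1], -4) -> 22  [called from verify_load, line 25]
  verify_load([10, -4, 11, 1], -4) -> 0  [called from main, line 43]
  sum_active([10, -4, 11, 1], -4) -> None  [called from shape_report, line 35]
Log origins:
  1: emitted by main (line 42)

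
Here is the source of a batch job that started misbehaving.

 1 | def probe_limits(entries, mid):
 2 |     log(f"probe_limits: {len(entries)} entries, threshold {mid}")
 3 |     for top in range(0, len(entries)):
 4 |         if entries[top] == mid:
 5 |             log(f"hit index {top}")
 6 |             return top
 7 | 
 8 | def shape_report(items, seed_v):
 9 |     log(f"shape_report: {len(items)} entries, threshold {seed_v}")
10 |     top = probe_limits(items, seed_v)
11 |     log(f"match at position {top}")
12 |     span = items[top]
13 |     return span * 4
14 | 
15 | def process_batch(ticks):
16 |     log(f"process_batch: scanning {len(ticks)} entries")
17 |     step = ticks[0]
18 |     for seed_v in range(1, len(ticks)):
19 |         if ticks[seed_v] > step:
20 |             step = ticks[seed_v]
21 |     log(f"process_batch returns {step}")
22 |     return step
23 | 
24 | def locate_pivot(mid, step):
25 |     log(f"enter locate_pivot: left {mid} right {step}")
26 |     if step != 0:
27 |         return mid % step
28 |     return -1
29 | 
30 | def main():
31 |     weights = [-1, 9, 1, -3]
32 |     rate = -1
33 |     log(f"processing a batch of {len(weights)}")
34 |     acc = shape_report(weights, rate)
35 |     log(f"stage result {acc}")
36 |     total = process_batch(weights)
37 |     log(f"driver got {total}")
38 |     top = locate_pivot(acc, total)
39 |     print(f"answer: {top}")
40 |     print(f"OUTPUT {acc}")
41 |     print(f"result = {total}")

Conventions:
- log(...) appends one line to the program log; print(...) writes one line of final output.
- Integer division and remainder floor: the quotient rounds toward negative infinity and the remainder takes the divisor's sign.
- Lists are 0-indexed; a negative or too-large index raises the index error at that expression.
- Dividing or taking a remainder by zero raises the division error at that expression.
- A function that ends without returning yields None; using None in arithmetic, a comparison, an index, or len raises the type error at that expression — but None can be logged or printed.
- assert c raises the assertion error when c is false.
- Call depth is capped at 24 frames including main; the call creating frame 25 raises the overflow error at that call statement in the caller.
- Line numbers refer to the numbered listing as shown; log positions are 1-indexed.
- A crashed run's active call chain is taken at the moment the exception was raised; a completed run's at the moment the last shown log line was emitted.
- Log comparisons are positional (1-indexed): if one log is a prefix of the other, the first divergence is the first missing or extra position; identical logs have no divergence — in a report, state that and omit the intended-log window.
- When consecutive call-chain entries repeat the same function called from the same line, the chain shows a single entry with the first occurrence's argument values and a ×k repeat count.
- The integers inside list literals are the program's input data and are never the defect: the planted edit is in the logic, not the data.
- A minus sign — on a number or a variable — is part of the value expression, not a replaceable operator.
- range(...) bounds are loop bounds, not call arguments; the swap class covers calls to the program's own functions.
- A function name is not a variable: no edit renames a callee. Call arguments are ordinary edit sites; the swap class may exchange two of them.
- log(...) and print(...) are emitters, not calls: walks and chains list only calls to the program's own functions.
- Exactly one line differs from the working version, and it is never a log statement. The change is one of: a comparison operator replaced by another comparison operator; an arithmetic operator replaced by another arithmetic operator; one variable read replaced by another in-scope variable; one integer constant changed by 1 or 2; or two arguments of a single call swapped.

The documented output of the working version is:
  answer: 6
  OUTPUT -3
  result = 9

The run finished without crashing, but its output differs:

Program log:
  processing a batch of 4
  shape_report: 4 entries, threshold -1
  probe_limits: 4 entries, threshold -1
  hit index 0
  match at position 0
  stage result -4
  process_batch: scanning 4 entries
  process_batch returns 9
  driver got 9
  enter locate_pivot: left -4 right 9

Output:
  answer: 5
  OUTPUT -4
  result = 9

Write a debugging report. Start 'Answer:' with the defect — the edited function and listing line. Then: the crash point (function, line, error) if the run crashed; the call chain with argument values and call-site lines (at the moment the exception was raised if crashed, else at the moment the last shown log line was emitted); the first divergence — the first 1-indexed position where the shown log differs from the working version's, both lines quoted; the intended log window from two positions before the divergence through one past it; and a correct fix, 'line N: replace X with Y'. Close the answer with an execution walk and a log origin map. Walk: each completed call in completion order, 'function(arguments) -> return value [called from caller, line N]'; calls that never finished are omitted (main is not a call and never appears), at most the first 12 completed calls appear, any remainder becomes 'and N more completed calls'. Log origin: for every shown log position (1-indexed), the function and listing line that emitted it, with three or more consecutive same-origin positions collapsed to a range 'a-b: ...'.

Answer: the defect is in shape_report at line 13.
Key fact: The log first diverges at position 6: the faulty run prints 'stage result -4' where the working version prints 'stage result -3'.
Call chain: main -> locate_pivot(-4, 9) (called at line 38).
First divergence: position 6 — the shown line 'stage result -4' should read 'stage result -3'.
Intended log window:
  4: hit index 0
  5: match at position 0
  6: stage result -3
  7: process_batch: scanning 4 entries
Execution walk:
  probe_limits([-1, 9, 1, -3], -1) -> 0  [called from shape_report, line 10]
  shape_report([-1, 9, 1, -3], -1) -> -4  [called from main, line 34]
  process_batch([-1, 9, 1, -3]) -> 9  [called from main, line 36]
  locate_pivot(-4, 9) -> 5  [called from main, line 38]
Log origins:
  1: logged in main at line 33
  2: logged in shape_report at line 9
  3: logged in probe_limits at line 2
  4: logged in probe_limits at line 5
  5: logged in shape_report at line 11
  6: logged in main at line 35
  7: logged in process_batch at line 16
  8: logged in process_batch at line 21
  9: logged in main at line 37
  10: logged in locate_pivot at line 25
A correct fix: line 13: replace `4` with `3`.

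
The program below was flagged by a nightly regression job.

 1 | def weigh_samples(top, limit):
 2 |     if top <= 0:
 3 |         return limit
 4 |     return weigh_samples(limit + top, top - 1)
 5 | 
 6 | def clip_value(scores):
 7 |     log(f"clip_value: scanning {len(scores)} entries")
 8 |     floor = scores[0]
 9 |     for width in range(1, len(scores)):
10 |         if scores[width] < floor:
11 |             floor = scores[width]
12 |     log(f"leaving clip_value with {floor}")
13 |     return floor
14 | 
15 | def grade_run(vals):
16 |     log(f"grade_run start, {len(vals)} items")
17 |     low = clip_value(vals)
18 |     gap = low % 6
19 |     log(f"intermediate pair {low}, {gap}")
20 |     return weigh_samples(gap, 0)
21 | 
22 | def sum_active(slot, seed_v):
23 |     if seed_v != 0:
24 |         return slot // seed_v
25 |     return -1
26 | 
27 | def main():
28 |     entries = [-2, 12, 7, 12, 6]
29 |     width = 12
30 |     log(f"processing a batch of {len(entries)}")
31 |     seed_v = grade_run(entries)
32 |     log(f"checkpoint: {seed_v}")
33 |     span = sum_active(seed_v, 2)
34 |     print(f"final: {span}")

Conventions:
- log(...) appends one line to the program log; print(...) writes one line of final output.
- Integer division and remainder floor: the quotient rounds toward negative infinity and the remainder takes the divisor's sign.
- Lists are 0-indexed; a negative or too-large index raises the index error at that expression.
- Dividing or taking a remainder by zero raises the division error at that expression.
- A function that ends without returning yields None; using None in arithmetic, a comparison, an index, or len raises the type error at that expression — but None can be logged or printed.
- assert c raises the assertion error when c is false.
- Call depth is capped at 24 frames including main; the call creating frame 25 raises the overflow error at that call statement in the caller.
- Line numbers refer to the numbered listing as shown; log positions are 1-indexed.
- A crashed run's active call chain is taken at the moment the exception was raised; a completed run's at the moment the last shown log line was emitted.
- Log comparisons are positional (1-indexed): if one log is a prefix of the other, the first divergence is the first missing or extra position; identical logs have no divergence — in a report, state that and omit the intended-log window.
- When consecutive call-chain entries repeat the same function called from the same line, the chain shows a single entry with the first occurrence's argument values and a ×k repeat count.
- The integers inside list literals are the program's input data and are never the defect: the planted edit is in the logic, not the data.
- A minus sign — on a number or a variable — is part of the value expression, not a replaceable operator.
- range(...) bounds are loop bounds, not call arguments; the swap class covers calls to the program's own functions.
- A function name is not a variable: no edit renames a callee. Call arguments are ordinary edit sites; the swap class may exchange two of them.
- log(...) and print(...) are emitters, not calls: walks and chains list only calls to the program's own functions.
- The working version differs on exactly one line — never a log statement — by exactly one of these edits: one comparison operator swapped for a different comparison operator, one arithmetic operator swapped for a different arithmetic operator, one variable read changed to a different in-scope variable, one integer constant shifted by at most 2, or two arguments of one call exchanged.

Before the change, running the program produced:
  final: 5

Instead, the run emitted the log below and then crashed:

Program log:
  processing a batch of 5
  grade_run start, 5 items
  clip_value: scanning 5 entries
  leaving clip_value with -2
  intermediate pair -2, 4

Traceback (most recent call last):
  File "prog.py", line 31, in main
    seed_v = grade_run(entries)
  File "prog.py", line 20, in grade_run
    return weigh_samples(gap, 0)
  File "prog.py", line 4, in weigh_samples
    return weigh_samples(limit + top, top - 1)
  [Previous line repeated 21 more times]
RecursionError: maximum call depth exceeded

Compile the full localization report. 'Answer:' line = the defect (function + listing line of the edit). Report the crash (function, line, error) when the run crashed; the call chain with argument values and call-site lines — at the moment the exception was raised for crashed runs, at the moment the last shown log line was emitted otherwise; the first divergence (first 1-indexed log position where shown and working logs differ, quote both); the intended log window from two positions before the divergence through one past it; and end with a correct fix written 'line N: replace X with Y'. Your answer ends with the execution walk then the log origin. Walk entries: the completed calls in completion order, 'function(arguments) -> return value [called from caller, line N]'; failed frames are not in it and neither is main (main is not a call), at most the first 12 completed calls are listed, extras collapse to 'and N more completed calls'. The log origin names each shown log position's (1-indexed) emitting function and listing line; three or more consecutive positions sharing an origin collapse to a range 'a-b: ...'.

Answer: the defect is in weigh_samples at line 4.
Key observation: Only 5 log lines were emitted before the run died; the intended continuation was 'checkpoint: 10'.
Crash: weigh_samples, line 4, RecursionError.
Call chain: main -> grade_run([-2, 12, 7, 12, 6]) (called at line 31) -> weigh_samples(4, 0) (called at line 20) -> weigh_samples(4, 3) (called at line 4) ×21.
First divergence: position 6 — the faulty run's log ends after 5 lines; the working version continues with 'checkpoint: 10'.
Intended log window:
  4: leaving clip_value with -2
  5: intermediate pair -2, 4
  6: checkpoint: 10
Execution walk:
  clip_value([-2, 12, 7, 12, 6]) -> -2  [called from grade_run, line 17]
Log line origins:
  1: emitted by main (line 30)
  2: emitted by grade_run (line 16)
  3: emitted by clip_value (line 7)
  4: emitted by clip_value (line 12)
  5: emitted by grade_run (line 19)
A correct fix: line 4: replace `weigh_samples(limit + top, top - 1)` with `weigh_samples(top - 1, limit + top)`.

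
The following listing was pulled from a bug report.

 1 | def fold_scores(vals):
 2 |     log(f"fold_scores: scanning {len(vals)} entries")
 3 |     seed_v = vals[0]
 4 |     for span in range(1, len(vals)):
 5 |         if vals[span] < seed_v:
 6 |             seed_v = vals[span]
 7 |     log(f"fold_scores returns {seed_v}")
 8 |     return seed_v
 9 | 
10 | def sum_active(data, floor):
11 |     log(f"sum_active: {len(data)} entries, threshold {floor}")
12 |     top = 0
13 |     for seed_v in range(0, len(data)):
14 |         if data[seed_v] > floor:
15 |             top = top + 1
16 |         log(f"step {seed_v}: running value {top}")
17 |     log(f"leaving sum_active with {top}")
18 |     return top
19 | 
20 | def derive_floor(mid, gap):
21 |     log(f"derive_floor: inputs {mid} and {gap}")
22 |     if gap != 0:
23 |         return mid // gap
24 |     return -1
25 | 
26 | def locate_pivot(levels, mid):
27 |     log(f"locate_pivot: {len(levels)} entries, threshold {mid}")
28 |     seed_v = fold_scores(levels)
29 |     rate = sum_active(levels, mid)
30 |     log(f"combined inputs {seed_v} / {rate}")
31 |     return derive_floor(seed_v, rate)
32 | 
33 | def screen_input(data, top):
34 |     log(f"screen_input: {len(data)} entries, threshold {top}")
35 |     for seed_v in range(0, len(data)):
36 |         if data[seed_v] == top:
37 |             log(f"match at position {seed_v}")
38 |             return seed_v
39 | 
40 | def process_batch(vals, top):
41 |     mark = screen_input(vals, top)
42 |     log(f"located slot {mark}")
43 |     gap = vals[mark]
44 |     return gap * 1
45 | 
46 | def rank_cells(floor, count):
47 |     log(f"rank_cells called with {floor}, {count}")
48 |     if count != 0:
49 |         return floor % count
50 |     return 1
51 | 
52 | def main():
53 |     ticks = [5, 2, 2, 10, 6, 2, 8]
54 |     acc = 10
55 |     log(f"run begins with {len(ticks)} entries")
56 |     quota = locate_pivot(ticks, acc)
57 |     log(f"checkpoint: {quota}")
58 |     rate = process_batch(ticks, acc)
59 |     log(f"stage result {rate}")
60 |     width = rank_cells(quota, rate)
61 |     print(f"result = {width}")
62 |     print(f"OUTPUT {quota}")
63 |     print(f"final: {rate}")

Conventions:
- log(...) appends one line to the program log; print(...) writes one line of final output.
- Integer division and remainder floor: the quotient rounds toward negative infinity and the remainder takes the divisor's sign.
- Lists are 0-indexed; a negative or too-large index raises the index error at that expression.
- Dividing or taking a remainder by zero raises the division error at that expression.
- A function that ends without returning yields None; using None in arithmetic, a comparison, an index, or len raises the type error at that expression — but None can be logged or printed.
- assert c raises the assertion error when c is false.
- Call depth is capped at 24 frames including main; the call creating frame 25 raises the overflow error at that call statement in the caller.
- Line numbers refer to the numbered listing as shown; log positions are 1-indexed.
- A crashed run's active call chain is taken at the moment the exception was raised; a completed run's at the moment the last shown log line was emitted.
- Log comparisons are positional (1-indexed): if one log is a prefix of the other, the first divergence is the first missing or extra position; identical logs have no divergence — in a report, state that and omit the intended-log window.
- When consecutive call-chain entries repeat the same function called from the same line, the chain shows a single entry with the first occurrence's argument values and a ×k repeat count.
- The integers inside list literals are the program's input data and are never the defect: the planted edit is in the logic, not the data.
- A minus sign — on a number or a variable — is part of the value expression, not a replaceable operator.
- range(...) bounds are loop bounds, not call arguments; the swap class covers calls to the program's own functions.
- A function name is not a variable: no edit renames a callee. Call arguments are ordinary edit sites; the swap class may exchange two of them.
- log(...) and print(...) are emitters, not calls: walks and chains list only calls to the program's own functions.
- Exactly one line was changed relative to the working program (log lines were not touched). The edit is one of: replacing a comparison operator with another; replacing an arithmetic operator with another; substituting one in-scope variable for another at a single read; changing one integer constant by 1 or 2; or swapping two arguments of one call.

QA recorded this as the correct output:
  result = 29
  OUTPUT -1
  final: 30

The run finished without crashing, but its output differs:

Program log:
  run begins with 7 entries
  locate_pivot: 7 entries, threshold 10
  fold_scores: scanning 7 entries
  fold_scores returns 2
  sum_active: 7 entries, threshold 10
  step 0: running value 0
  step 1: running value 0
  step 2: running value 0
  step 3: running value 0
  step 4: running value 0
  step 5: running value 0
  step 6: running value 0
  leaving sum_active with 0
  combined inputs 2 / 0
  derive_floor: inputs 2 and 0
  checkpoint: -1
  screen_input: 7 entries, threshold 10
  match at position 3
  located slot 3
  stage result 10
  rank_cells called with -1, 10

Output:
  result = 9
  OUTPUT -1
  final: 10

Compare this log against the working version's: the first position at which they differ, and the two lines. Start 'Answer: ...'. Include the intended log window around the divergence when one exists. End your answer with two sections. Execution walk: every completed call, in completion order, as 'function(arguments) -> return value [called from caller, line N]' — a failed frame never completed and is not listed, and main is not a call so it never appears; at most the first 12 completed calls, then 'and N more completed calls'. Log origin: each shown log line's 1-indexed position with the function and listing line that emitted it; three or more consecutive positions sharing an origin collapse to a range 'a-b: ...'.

Answer: position 20; shown 'stage result 10' vs intended 'stage result 30'.
Intended log window:
  18: match at position 3
  19: located slot 3
  20: stage result 30
  21: rank_cells called with -1, 30
Execution walk:
  fold_scores([5, 2, 2, 10, 6, 2, 8]) -> 2  [called from locate_pivot, line 28]
  sum_active([5, 2, 2, 10, 6, 2, 8], 10) -> 0  [called from locate_pivot, line 29]
  derive_floor(2, 0) -> -1  [called from locate_pivot, line 31]
  locate_pivot([5, 2, 2, 10, 6, 2, 8], 10) -> -1  [called from main, line 56]
  screen_input([5, 2, 2, 10, 6, 2, 8], 10) -> 3  [called from process_batch, line 41]
  process_batch([5, 2, 2, 10, 6, 2, 8], 10) -> 10  [called from main, line 58]
  rank_cells(-1, 10) -> 9  [called from main, line 60]
Log origins:
  1: from main, line 55
  2: from locate_pivot, line 27
  3: from fold_scores, line 2
  4: from fold_scores, line 7
  5: from sum_active, line 11
  6-12: from sum_active, line 16
  13: from sum_active, line 17
  14: from locate_pivot, line 30
  15: from derive_floor, line 21
  16: from main, line 57
  17: from screen_input, line 34
  18: from screen_input, line 37
  19: from process_batch, line 42
  20: from main, line 59
  21: from rank_cells, line 47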